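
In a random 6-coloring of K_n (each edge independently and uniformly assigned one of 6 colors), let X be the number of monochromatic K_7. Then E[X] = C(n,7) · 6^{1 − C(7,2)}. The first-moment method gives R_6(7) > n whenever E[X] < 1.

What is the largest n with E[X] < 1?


We need C(n, 7) · 6^{1 − 21} < 1, i.e. C(n, 7) < 6^{21 − 1} = 3656158440062976.
Check values of n near the boundary:
  n = 563: C(563, 7) = 3426622515769596; 3426622515769596 < 3656158440062976? YES
  n = 564: C(564, 7) = 3469685994423792; 3469685994423792 < 3656158440062976? YES
  n = 565: C(565, 7) = 3513212521235560; 3513212521235560 < 3656158440062976? YES
  n = 566: C(566, 7) = 3557206237959440; 3557206237959440 < 3656158440062976? YES
  n = 567: C(567, 7) = 3601671315933933; 3601671315933933 < 3656158440062976? YES
  n = 568: C(568, 7) = 3646611956239704; 3646611956239704 < 3656158440062976? YES
  n = 569: C(569, 7) = 3692032389858348; 3692032389858348 < 3656158440062976? NO
The largest n with C(n, 7) < 3656158440062976 is n = 568 (where E[X] = 16882462760369/16926659444736 ≈ 0.9974). Hence R_6(7) > 568, i.e. R_6(7) ≥ 569.

Largest n = 568; hence R_6(7) > 568.


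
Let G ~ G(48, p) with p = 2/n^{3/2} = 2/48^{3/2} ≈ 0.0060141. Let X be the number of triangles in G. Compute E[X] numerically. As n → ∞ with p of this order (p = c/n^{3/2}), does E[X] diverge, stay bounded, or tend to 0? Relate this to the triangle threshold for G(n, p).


Number of potential triangles: C(48, 3) = 17296.
Each occurs with probability p³ ≈ (0.0060141)³ ≈ 2.1752262e-07.
By linearity: E[X] = C(48, 3)·p³ ≈ 17296 · 2.1752262e-07 ≈ 0.00376.
Since α = 3/2 > 1, p = c/n^{3/2} = o(1/n) is below the triangle threshold p ~ 1/n. Asymptotically E[X] ~ (c³/6)·n^{3(1−α)} = (2³/6)·n^{-1.5} → 0, so by Markov's inequality G has no triangles w.h.p.

E[X] ≈ 0.00376; in regime p = Θ(1/n^{3/2}) E[X] tends to 0 (below the triangle threshold p ~ 1/n).


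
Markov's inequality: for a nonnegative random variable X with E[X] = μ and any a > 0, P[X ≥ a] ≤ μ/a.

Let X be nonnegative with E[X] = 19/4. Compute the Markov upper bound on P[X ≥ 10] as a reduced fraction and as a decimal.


μ = E[X] = 19/4, a = 10.
Markov: P[X ≥ 10] ≤ μ/a = (19/4)/10 = 19/40.
Numerically: ≈ 0.4750.
(Since a = 10 > μ = 4.7500, the bound 19/40 is < 1 and informative.)

P[X ≥ 10] ≤ 19/40 ≈ 0.4750.


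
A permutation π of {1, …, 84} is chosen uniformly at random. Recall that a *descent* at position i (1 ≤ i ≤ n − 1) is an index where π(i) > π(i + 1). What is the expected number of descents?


Write X = Σ X_I over i = 1, …, 83, with X_I the indicator of one descent.
There are 83 indicators.
For each fixed i, the pair (π(i), π(i+1)) is a uniformly random ordered pair of distinct values from {1, …, 84}; by symmetry P[π(i) > π(i+1)] = 1/2.
By linearity: E[X] = 83 · (1/2) = (84 − 1) · (1/2) = 83/2 ≈ 41.500.

E[X] = 83/2 = 41.500.


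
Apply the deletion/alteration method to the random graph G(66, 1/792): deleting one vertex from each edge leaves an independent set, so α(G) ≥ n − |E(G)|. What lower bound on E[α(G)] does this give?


E[|E(G)|] = C(66, 2)·p = 2145 · (1/792) = 65/24.
E[α(G)] ≥ n − E[|E(G)|] = 66 − 65/24 = 1519/24.
Numerically: ≈ 63.2917.
(This is only a lower bound; the true E[α(G)] may be larger.)

E[α(G)] ≥ 1519/24 ≈ 63.2917.


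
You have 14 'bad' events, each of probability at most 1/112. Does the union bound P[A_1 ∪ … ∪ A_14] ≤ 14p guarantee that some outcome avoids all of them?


Union bound: P[∪_{i=1}^{14} A_i] ≤ Σ_i P[A_i] ≤ 14·p = 14·(1/112) = 1/8.
Numerically: 1/8 ≈ 0.1250000.
Is 1/8 < 1? YES.
Since P[∪ A_i] ≤ 1/8 < 1, the complement has P[∩ A_i^c] ≥ 1 − 1/8 = 7/8 > 0, so some outcome avoids every A_i.

14·p = 1/8 ≈ 0.1250000; existence CERTIFIED by the union bound.


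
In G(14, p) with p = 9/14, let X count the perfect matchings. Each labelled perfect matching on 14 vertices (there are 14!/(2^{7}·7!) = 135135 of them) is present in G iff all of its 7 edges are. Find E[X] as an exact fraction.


K_14 has 14!/(2^{7}·7!) = 135135 labelled perfect matchings.
For each such perfect matching H, let X_H = 1 if all 7 edges of H are present in G. Then P[X_H = 1] = p^{7} = (9/14)^{7} = 4782969/105413504.
By linearity: E[X] = Σ_H E[X_H] = 135135 · p^{7} = 135135 · 4782969/105413504 = 92335216545/15059072.
Numerically: E[X] ≈ 6131.5.

E[X] = 135135 · (9/14)^{7} = 92335216545/15059072 ≈ 6131.5.


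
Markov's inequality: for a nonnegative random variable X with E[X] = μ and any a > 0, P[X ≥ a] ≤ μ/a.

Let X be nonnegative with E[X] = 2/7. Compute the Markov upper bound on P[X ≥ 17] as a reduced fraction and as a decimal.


μ = E[X] = 2/7, a = 17.
Markov: P[X ≥ 17] ≤ μ/a = (2/7)/17 = 2/119.
Numerically: ≈ 0.01681.
(Since a = 17 > μ = 0.28571, the bound 2/119 is < 1 and informative.)

P[X ≥ 17] ≤ 2/119 ≈ 0.01681.


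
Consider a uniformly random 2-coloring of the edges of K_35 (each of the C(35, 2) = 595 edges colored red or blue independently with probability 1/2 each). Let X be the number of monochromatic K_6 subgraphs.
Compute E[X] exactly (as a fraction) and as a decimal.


Let X = Σ_S X_S over the C(35, 6) = 1623160 subsets S of size 6, where X_S = 1 if the K_6 on S is monochromatic.
For a fixed S, the K_6 on S has C(6, 2) = 15 edges. P[all 15 edges red] = (1/2)^15, and likewise for blue, so P[monochromatic] = 2·(1/2)^15 = 2^{1 − 15} = 1/16384.
By linearity of expectation: E[X] = C(35, 6) · 2^{1 − 15} = 1623160 · 1/16384 = 202895/2048.
Numerically: E[X] ≈ 99.0698.

E[X] = C(35,6)·2^(1−C(6,2)) = 202895/2048 ≈ 99.0698.


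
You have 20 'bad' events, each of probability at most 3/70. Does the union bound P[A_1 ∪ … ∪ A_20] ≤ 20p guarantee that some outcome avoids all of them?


Union bound: P[∪_{i=1}^{20} A_i] ≤ Σ_i P[A_i] ≤ 20·p = 20·(3/70) = 6/7.
Numerically: 6/7 ≈ 0.8571429.
Is 6/7 < 1? YES.
Since P[∪ A_i] ≤ 6/7 < 1, the complement has P[∩ A_i^c] ≥ 1 − 6/7 = 1/7 > 0, so some outcome avoids every A_i.

20·p = 6/7 ≈ 0.8571429; existence CERTIFIED by the union bound.


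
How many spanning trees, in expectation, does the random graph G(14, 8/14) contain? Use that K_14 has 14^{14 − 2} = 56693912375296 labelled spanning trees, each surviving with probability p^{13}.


K_14 has 14^{14 − 2} = 56693912375296 labelled spanning trees.
For each such spanning tree H, let X_H = 1 if all 13 edges of H are present in G. Then P[X_H = 1] = p^{13} = (4/7)^{13} = 67108864/96889010407.
By linearity of expectation: E[X] = Σ_H E[X_H] = 56693912375296 · p^{13} = 56693912375296 · 67108864/96889010407 = 274877906944/7.
Numerically: E[X] ≈ 3.93e+10.

E[X] = 56693912375296 · (4/7)^{13} = 274877906944/7 ≈ 3.93e+10.


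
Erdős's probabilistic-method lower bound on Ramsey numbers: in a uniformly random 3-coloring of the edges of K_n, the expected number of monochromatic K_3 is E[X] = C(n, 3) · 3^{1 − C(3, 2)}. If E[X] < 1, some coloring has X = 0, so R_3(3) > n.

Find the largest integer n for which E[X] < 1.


We need C(n, 3) · 3^{1 − 3} < 1, i.e. C(n, 3) < 3^{3 − 1} = 9.
Check values of n near the boundary:
  n = 3: C(3, 3) = 1; 1 < 9? YES
  n = 4: C(4, 3) = 4; 4 < 9? YES
  n = 5: C(5, 3) = 10; 10 < 9? NO
  n = 6: C(6, 3) = 20; 20 < 9? NO
The largest n with C(n, 3) < 9 is n = 4 (where E[X] = 4/9 ≈ 0.4444444). Hence R_3(3) > 4, i.e. R_3(3) ≥ 5.

Largest n = 4; hence R_3(3) > 4.


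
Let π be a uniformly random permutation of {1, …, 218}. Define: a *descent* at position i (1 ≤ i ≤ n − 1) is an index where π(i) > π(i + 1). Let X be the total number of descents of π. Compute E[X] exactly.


Write X = Σ X_I over i = 1, …, 217, with X_I the indicator of one descent.
There are 217 indicators.
For each fixed i, the pair (π(i), π(i+1)) is a uniformly random ordered pair of distinct values from {1, …, 218}; by symmetry P[π(i) > π(i+1)] = 1/2.
By linearity: E[X] = 217 · (1/2) = (218 − 1) · (1/2) = 217/2 ≈ 108.500000.

E[X] = 217/2 = 108.500000.


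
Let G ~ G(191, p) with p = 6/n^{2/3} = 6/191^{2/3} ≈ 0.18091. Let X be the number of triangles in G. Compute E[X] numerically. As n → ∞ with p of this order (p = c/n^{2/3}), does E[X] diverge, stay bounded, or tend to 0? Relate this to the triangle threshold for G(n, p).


Number of potential triangles: C(191, 3) = 1143135.
Each occurs with probability p³ ≈ (0.18091)³ ≈ 5.9208903e-03.
By linearity: E[X] = C(191, 3)·p³ ≈ 1143135 · 5.9208903e-03 ≈ 6768.37696.
Since α = 2/3 < 1, p = c/n^{2/3} ≫ 1/n is above the triangle threshold p ~ 1/n. Asymptotically E[X] ~ (c³/6)·n^{3(1−α)} = (6³/6)·n^{1} → ∞; triangles are abundant w.h.p.

E[X] ≈ 6768.37696; in regime p = Θ(1/n^{2/3}) E[X] diverges (above the triangle threshold p ~ 1/n).


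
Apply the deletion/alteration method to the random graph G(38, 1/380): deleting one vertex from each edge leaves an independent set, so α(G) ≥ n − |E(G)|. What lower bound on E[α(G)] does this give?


E[|E(G)|] = C(38, 2)·p = 703 · (1/380) = 37/20.
E[α(G)] ≥ n − E[|E(G)|] = 38 − 37/20 = 723/20.
Numerically: ≈ 36.1500.
(This is only a lower bound; the true E[α(G)] may be larger.)

E[α(G)] ≥ 723/20 ≈ 36.1500.


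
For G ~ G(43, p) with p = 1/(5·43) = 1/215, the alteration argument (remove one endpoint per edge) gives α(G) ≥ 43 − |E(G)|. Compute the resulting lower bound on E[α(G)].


E[|E(G)|] = C(43, 2)·p = 903 · (1/215) = 21/5.
E[α(G)] ≥ n − E[|E(G)|] = 43 − 21/5 = 194/5.
Numerically: ≈ 38.800000.
(This is only a lower bound; the true E[α(G)] may be larger.)

E[α(G)] ≥ 194/5 ≈ 38.800000.


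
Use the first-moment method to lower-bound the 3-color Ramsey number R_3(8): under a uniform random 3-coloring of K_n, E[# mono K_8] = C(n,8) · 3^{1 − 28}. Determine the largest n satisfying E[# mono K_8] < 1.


We need C(n, 8) · 3^{1 − 28} < 1, i.e. C(n, 8) < 3^{28 − 1} = 7625597484987.
Check values of n near the boundary:
  n = 151: C(151, 8) = 5551321138650; 5551321138650 < 7625597484987? YES
  n = 152: C(152, 8) = 5859727868575; 5859727868575 < 7625597484987? YES
  n = 153: C(153, 8) = 6183023199255; 6183023199255 < 7625597484987? YES
  n = 154: C(154, 8) = 6521818990995; 6521818990995 < 7625597484987? YES
  n = 155: C(155, 8) = 6876747915675; 6876747915675 < 7625597484987? YES
  n = 156: C(156, 8) = 7248464019225; 7248464019225 < 7625597484987? YES
  n = 157: C(157, 8) = 7637643295425; 7637643295425 < 7625597484987? NO
The largest n with C(n, 8) < 7625597484987 is n = 156 (where E[X] = 805384891025/847288609443 ≈ 0.9505). Hence R_3(8) > 156, i.e. R_3(8) ≥ 157.

Largest n = 156; hence R_3(8) > 156.


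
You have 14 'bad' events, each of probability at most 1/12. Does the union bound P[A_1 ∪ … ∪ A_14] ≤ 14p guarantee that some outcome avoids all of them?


Union bound: P[∪_{i=1}^{14} A_i] ≤ Σ_i P[A_i] ≤ 14·p = 14·(1/12) = 7/6.
Numerically: 7/6 ≈ 1.1667.
Is 7/6 < 1? NO.
Since the bound 7/6 is ≥ 1, the union bound is uninformative here; it does NOT by itself certify existence.

14·p = 7/6 ≈ 1.1667; existence NOT certified by the union bound.


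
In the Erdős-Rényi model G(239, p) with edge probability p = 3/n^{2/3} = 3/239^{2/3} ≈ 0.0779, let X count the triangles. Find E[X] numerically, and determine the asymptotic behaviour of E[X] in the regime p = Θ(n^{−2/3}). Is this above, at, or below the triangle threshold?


Number of potential triangles: C(239, 3) = 2246839.
Each occurs with probability p³ ≈ (0.0779)³ ≈ 4.72681e-04.
By linearity: E[X] = C(239, 3)·p³ ≈ 2246839 · 4.72681e-04 ≈ 1062.038.
Since α = 2/3 < 1, p = c/n^{2/3} ≫ 1/n is above the triangle threshold p ~ 1/n. Asymptotically E[X] ~ (c³/6)·n^{3(1−α)} = (3³/6)·n^{1} → ∞; triangles are abundant w.h.p.

E[X] ≈ 1062.038; in regime p = Θ(1/n^{2/3}) E[X] diverges (above the triangle threshold p ~ 1/n).


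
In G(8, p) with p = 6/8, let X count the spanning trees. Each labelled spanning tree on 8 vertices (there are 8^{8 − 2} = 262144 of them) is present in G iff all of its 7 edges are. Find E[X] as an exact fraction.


K_8 has 8^{8 − 2} = 262144 labelled spanning trees.
For each such spanning tree H, let X_H = 1 if all 7 edges of H are present in G. Then P[X_H = 1] = p^{7} = (3/4)^{7} = 2187/16384.
Summing the indicators: E[X] = Σ_H E[X_H] = 262144 · p^{7} = 262144 · 2187/16384 = 34992.
Numerically: E[X] ≈ 3.499e+04.

E[X] = 262144 · (3/4)^{7} = 34992 ≈ 3.499e+04.


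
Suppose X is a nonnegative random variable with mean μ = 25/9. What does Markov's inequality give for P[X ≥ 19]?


μ = E[X] = 25/9, a = 19.
Markov: P[X ≥ 19] ≤ μ/a = (25/9)/19 = 25/171.
Numerically: ≈ 0.146199.
(Since a = 19 > μ = 2.777778, the bound 25/171 is < 1 and informative.)

P[X ≥ 19] ≤ 25/171 ≈ 0.146199.


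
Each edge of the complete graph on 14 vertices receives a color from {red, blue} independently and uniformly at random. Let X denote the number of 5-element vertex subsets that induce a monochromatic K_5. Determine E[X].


Let X = Σ_S X_S over the C(14, 5) = 2002 subsets S of size 5, where X_S = 1 if the K_5 on S is monochromatic.
For a fixed S, the K_5 on S has C(5, 2) = 10 edges. P[all 10 edges red] = (1/2)^10, and likewise for blue, so P[monochromatic] = 2·(1/2)^10 = 2^{1 − 10} = 1/512.
By linearity: E[X] = C(14, 5) · 2^{1 − 10} = 2002 · 1/512 = 1001/256.
Numerically: E[X] ≈ 3.910.

E[X] = C(14,5)·2^(1−C(5,2)) = 1001/256 ≈ 3.910.


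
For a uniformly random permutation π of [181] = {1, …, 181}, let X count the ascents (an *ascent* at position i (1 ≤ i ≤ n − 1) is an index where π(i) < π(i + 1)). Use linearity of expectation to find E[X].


Write X = Σ X_I over i = 1, …, 180, with X_I the indicator of one ascent.
There are 180 indicators.
For each fixed i, the pair (π(i), π(i+1)) is a uniformly random ordered pair of distinct values from {1, …, 181}; by symmetry P[π(i) < π(i+1)] = 1/2.
By linearity: E[X] = 180 · (1/2) = (181 − 1) · (1/2) = 90 ≈ 90.00000.

E[X] = 90 = 90.00000.


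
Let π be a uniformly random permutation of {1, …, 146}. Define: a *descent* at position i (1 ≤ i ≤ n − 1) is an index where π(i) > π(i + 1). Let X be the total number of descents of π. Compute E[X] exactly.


Write X = Σ X_I over i = 1, …, 145, with X_I the indicator of one descent.
There are 145 indicators.
For each fixed i, the pair (π(i), π(i+1)) is a uniformly random ordered pair of distinct values from {1, …, 146}; by symmetry P[π(i) > π(i+1)] = 1/2.
By linearity: E[X] = 145 · (1/2) = (146 − 1) · (1/2) = 145/2 ≈ 72.5000.

E[X] = 145/2 = 72.5000.


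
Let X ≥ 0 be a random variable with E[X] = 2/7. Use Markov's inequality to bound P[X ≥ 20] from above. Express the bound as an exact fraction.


μ = E[X] = 2/7, a = 20.
Markov: P[X ≥ 20] ≤ μ/a = (2/7)/20 = 1/70.
Numerically: ≈ 0.014.
(Since a = 20 > μ = 0.286, the bound 1/70 is < 1 and informative.)

P[X ≥ 20] ≤ 1/70 ≈ 0.014.


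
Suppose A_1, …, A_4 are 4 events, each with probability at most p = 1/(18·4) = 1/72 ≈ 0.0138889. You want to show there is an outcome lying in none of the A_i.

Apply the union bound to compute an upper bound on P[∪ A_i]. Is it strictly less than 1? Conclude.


Union bound: P[∪_{i=1}^{4} A_i] ≤ Σ_i P[A_i] ≤ 4·p = 4·(1/72) = 1/18.
Numerically: 1/18 ≈ 0.0555556.
Is 1/18 < 1? YES.
Since P[∪ A_i] ≤ 1/18 < 1, the complement has P[∩ A_i^c] ≥ 1 − 1/18 = 17/18 > 0, so some outcome avoids every A_i.

4·p = 1/18 ≈ 0.0555556; existence CERTIFIED by the union bound.


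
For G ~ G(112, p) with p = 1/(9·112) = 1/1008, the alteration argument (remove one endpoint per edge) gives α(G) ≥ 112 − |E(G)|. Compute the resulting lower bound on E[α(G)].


E[|E(G)|] = C(112, 2)·p = 6216 · (1/1008) = 37/6.
E[α(G)] ≥ n − E[|E(G)|] = 112 − 37/6 = 635/6.
Numerically: ≈ 105.8333.
(This is only a lower bound; the true E[α(G)] may be larger.)

E[α(G)] ≥ 635/6 ≈ 105.8333.


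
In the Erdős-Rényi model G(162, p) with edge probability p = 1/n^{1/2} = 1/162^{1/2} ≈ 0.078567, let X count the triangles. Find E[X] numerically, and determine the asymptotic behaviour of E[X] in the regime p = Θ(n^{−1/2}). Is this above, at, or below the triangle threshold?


Number of potential triangles: C(162, 3) = 695520.
Each occurs with probability p³ ≈ (0.078567)³ ≈ 4.8498407e-04.
By linearity: E[X] = C(162, 3)·p³ ≈ 695520 · 4.8498407e-04 ≈ 337.31612.
Since α = 1/2 < 1, p = c/n^{1/2} ≫ 1/n is above the triangle threshold p ~ 1/n. Asymptotically E[X] ~ (c³/6)·n^{3(1−α)} = (1³/6)·n^{1.5} → ∞; triangles are abundant w.h.p.

E[X] ≈ 337.31612; in regime p = Θ(1/n^{1/2}) E[X] diverges (above the triangle threshold p ~ 1/n).


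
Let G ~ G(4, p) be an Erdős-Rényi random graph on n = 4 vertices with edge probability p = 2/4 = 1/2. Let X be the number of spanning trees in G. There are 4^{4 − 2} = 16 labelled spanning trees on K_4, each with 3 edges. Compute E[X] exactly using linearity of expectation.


K_4 has 4^{4 − 2} = 16 labelled spanning trees.
For each such spanning tree H, let X_H = 1 if all 3 edges of H are present in G. Then P[X_H = 1] = p^{3} = (1/2)^{3} = 1/8.
By linearity: E[X] = Σ_H E[X_H] = 16 · p^{3} = 16 · 1/8 = 2.
Numerically: E[X] ≈ 2.

E[X] = 16 · (1/2)^{3} = 2 ≈ 2.


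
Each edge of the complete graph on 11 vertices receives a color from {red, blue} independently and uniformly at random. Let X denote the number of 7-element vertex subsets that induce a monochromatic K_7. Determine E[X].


Let X = Σ_S X_S over the C(11, 7) = 330 subsets S of size 7, where X_S = 1 if the K_7 on S is monochromatic.
For a fixed S, the K_7 on S has C(7, 2) = 21 edges. P[all 21 edges red] = (1/2)^21, and likewise for blue, so P[monochromatic] = 2·(1/2)^21 = 2^{1 − 21} = 1/1048576.
Summing: E[X] = C(11, 7) · 2^{1 − 21} = 330 · 1/1048576 = 165/524288.
Numerically: E[X] ≈ 0.0003.

E[X] = C(11,7)·2^(1−C(7,2)) = 165/524288 ≈ 0.0003.


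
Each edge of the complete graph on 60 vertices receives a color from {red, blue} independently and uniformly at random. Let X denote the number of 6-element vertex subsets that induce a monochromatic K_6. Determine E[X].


Let X = Σ_S X_S over the C(60, 6) = 50063860 subsets S of size 6, where X_S = 1 if the K_6 on S is monochromatic.
For a fixed S, the K_6 on S has C(6, 2) = 15 edges. P[all 15 edges red] = (1/2)^15, and likewise for blue, so P[monochromatic] = 2·(1/2)^15 = 2^{1 − 15} = 1/16384.
By linearity: E[X] = C(60, 6) · 2^{1 − 15} = 50063860 · 1/16384 = 12515965/4096.
Numerically: E[X] ≈ 3055.6555.

E[X] = C(60,6)·2^(1−C(6,2)) = 12515965/4096 ≈ 3055.6555.


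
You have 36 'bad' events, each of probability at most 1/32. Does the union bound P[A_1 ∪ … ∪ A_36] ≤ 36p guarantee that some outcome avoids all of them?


Union bound: P[∪_{i=1}^{36} A_i] ≤ Σ_i P[A_i] ≤ 36·p = 36·(1/32) = 9/8.
Numerically: 9/8 ≈ 1.125000.
Is 9/8 < 1? NO.
Since the bound 9/8 is ≥ 1, the union bound is uninformative here; it does NOT by itself certify existence.

36·p = 9/8 ≈ 1.125000; existence NOT certified by the union bound.


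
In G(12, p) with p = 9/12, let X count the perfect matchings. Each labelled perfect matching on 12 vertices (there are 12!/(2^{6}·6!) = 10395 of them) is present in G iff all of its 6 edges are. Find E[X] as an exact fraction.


K_12 has 12!/(2^{6}·6!) = 10395 labelled perfect matchings.
For each such perfect matching H, let X_H = 1 if all 6 edges of H are present in G. Then P[X_H = 1] = p^{6} = (3/4)^{6} = 729/4096.
Summing the indicators: E[X] = Σ_H E[X_H] = 10395 · p^{6} = 10395 · 729/4096 = 7577955/4096.
Numerically: E[X] ≈ 1850.1.

E[X] = 10395 · (3/4)^{6} = 7577955/4096 ≈ 1850.1.


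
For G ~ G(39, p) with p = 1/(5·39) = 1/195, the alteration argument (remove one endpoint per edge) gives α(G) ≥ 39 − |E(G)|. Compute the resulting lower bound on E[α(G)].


E[|E(G)|] = C(39, 2)·p = 741 · (1/195) = 19/5.
E[α(G)] ≥ n − E[|E(G)|] = 39 − 19/5 = 176/5.
Numerically: ≈ 35.200000.
(This is only a lower bound; the true E[α(G)] may be larger.)

E[α(G)] ≥ 176/5 ≈ 35.200000.


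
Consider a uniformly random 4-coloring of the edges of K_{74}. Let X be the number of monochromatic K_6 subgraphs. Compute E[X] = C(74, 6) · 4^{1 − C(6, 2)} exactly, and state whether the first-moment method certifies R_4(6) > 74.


E[X] = C(74, 6) · 4^{1 − 15} = 185250786 · 4^{−14} = 185250786/268435456.
As a reduced fraction: E[X] = 92625393/134217728 ≈ 0.6901130.
Is E[X] < 1? YES.
Since E[X] < 1, there exists a 4-coloring of K_{74} with no monochromatic K_6; hence R_4(6) > 74.

E[X] = 92625393/134217728 ≈ 0.6901130; E[X] < 1, so R_4(6) > 74.


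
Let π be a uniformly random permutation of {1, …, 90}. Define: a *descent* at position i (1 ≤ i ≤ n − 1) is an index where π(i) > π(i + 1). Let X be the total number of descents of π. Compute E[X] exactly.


Write X = Σ X_I over i = 1, …, 89, with X_I the indicator of one descent.
There are 89 indicators.
For each fixed i, the pair (π(i), π(i+1)) is a uniformly random ordered pair of distinct values from {1, …, 90}; by symmetry P[π(i) > π(i+1)] = 1/2.
By linearity: E[X] = 89 · (1/2) = (90 − 1) · (1/2) = 89/2 ≈ 44.5000.

E[X] = 89/2 = 44.5000.


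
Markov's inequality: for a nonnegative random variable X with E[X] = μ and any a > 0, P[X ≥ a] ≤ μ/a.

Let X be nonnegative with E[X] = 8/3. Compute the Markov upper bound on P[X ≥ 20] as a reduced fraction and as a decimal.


μ = E[X] = 8/3, a = 20.
Markov: P[X ≥ 20] ≤ μ/a = (8/3)/20 = 2/15.
Numerically: ≈ 0.133333.
(Since a = 20 > μ = 2.666667, the bound 2/15 is < 1 and informative.)

P[X ≥ 20] ≤ 2/15 ≈ 0.133333.


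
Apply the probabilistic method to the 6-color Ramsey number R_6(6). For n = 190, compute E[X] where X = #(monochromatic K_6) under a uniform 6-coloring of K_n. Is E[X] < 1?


E[X] = C(190, 6) · 6^{1 − 15} = 60334683255 · 6^{−14} = 60334683255/78364164096.
As a reduced fraction: E[X] = 6703853695/8707129344 ≈ 0.76993.
Is E[X] < 1? YES.
Since E[X] < 1, there exists a 6-coloring of K_{190} with no monochromatic K_6; hence R_6(6) > 190.

E[X] = 6703853695/8707129344 ≈ 0.76993; E[X] < 1, so R_6(6) > 190.


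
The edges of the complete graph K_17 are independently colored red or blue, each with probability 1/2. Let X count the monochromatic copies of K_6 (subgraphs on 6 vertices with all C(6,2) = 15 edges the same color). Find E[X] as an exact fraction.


Let X = Σ_S X_S over the C(17, 6) = 12376 subsets S of size 6, where X_S = 1 if the K_6 on S is monochromatic.
For a fixed S, the K_6 on S has C(6, 2) = 15 edges. P[all 15 edges red] = (1/2)^15, and likewise for blue, so P[monochromatic] = 2·(1/2)^15 = 2^{1 − 15} = 1/16384.
Summing: E[X] = C(17, 6) · 2^{1 − 15} = 12376 · 1/16384 = 1547/2048.
Numerically: E[X] ≈ 0.755371.

E[X] = C(17,6)·2^(1−C(6,2)) = 1547/2048 ≈ 0.755371.


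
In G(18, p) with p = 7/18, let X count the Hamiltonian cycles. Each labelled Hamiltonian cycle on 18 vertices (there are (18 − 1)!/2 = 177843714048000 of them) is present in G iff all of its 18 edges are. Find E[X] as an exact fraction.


K_18 has (18 − 1)!/2 = 177843714048000 labelled Hamiltonian cycles.
For each such Hamiltonian cycle H, let X_H = 1 if all 18 edges of H are present in G. Then P[X_H = 1] = p^{18} = (7/18)^{18} = 1628413597910449/39346408075296537575424.
By linearity: E[X] = Σ_H E[X_H] = 177843714048000 · p^{18} = 177843714048000 · 1628413597910449/39346408075296537575424 = 24246874921186846803875/3294258113514384.
Numerically: E[X] ≈ 7.3603e+06.

E[X] = 177843714048000 · (7/18)^{18} = 24246874921186846803875/3294258113514384 ≈ 7.3603e+06.


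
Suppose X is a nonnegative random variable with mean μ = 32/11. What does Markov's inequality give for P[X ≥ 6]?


μ = E[X] = 32/11, a = 6.
Markov: P[X ≥ 6] ≤ μ/a = (32/11)/6 = 16/33.
Numerically: ≈ 0.4848.
(Since a = 6 > μ = 2.9091, the bound 16/33 is < 1 and informative.)

P[X ≥ 6] ≤ 16/33 ≈ 0.4848.


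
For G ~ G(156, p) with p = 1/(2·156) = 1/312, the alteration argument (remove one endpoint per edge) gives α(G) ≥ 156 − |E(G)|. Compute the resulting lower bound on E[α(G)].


E[|E(G)|] = C(156, 2)·p = 12090 · (1/312) = 155/4.
E[α(G)] ≥ n − E[|E(G)|] = 156 − 155/4 = 469/4.
Numerically: ≈ 117.250000.
(This is only a lower bound; the true E[α(G)] may be larger.)

E[α(G)] ≥ 469/4 ≈ 117.250000.


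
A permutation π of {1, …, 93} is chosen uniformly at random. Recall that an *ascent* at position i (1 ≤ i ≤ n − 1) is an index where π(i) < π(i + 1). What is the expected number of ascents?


Write X = Σ X_I over i = 1, …, 92, with X_I the indicator of one ascent.
There are 92 indicators.
For each fixed i, the pair (π(i), π(i+1)) is a uniformly random ordered pair of distinct values from {1, …, 93}; by symmetry P[π(i) < π(i+1)] = 1/2.
By linearity: E[X] = 92 · (1/2) = (93 − 1) · (1/2) = 46 ≈ 46.00000.

E[X] = 46 = 46.00000.


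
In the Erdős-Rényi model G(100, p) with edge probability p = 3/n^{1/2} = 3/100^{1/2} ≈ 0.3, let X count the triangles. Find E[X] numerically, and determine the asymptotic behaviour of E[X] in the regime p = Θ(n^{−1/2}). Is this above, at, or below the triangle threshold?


Number of potential triangles: C(100, 3) = 161700.
Each occurs with probability p³ ≈ (0.3)³ ≈ 2.70000e-02.
By linearity: E[X] = C(100, 3)·p³ ≈ 161700 · 2.70000e-02 ≈ 4365.900.
Since α = 1/2 < 1, p = c/n^{1/2} ≫ 1/n is above the triangle threshold p ~ 1/n. Asymptotically E[X] ~ (c³/6)·n^{3(1−α)} = (3³/6)·n^{1.5} → ∞; triangles are abundant w.h.p.

E[X] ≈ 4365.900; in regime p = Θ(1/n^{1/2}) E[X] diverges (above the triangle threshold p ~ 1/n).


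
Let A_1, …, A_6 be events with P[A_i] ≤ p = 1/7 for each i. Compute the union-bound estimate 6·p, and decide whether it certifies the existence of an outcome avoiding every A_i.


Union bound: P[∪_{i=1}^{6} A_i] ≤ Σ_i P[A_i] ≤ 6·p = 6·(1/7) = 6/7.
Numerically: 6/7 ≈ 0.8571.
Is 6/7 < 1? YES.
Since P[∪ A_i] ≤ 6/7 < 1, the complement has P[∩ A_i^c] ≥ 1 − 6/7 = 1/7 > 0, so some outcome avoids every A_i.

6·p = 6/7 ≈ 0.8571; existence CERTIFIED by the union bound.


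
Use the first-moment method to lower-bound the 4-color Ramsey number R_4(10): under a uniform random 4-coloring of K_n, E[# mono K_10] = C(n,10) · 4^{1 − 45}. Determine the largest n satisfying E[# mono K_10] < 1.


We need C(n, 10) · 4^{1 − 45} < 1, i.e. C(n, 10) < 4^{45 − 1} = 309485009821345068724781056.
Check values of n near the boundary:
  n = 2018: C(2018, 10) = 301820606687612220663963508; 301820606687612220663963508 < 309485009821345068724781056? YES
  n = 2019: C(2019, 10) = 303322949179835278009229628; 303322949179835278009229628 < 309485009821345068724781056? YES
  n = 2020: C(2020, 10) = 304832018578739931133653656; 304832018578739931133653656 < 309485009821345068724781056? YES
  n = 2021: C(2021, 10) = 306347841644770462864800616; 306347841644770462864800616 < 309485009821345068724781056? YES
  n = 2022: C(2022, 10) = 307870445231474093395937796; 307870445231474093395937796 < 309485009821345068724781056? YES
  n = 2023: C(2023, 10) = 309399856285778485315440716; 309399856285778485315440716 < 309485009821345068724781056? YES
  n = 2024: C(2024, 10) = 310936101848269937576192656; 310936101848269937576192656 < 309485009821345068724781056? NO
  n = 2025: C(2025, 10) = 312479209053472269772600560; 312479209053472269772600560 < 309485009821345068724781056? NO
  n = 2026: C(2026, 10) = 314029205130126398094885285; 314029205130126398094885285 < 309485009821345068724781056? NO
The largest n with C(n, 10) < 309485009821345068724781056 is n = 2023 (where E[X] = 77349964071444621328860179/77371252455336267181195264 ≈ 0.99972). Hence R_4(10) > 2023, i.e. R_4(10) ≥ 2024.

Largest n = 2023; hence R_4(10) > 2023.


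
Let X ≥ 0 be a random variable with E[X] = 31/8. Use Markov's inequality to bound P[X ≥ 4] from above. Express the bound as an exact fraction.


μ = E[X] = 31/8, a = 4.
Markov: P[X ≥ 4] ≤ μ/a = (31/8)/4 = 31/32.
Numerically: ≈ 0.9688.
(Since a = 4 > μ = 3.8750, the bound 31/32 is < 1 and informative.)

P[X ≥ 4] ≤ 31/32 ≈ 0.9688.


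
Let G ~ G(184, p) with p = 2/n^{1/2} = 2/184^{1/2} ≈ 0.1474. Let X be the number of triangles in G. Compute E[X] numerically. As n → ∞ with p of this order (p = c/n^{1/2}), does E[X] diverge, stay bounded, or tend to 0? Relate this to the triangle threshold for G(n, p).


Number of potential triangles: C(184, 3) = 1021384.
Each occurs with probability p³ ≈ (0.1474)³ ≈ 3.205260e-03.
By linearity: E[X] = C(184, 3)·p³ ≈ 1021384 · 3.205260e-03 ≈ 3273.8012.
Since α = 1/2 < 1, p = c/n^{1/2} ≫ 1/n is above the triangle threshold p ~ 1/n. Asymptotically E[X] ~ (c³/6)·n^{3(1−α)} = (2³/6)·n^{1.5} → ∞; triangles are abundant w.h.p.

E[X] ≈ 3273.8012; in regime p = Θ(1/n^{1/2}) E[X] diverges (above the triangle threshold p ~ 1/n).


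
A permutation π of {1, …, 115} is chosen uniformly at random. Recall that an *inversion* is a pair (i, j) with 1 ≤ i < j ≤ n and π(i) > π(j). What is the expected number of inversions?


Write X = Σ X_I over the C(115, 2) = 6555 pairs i < j, with X_I the indicator of one inversion.
There are 6555 indicators.
For each fixed pair i < j, the values π(i) and π(j) are two distinct elements of {1, …, 115} in uniformly random order; by symmetry P[π(i) > π(j)] = 1/2.
By linearity: E[X] = 6555 · (1/2) = C(115, 2) · (1/2) = 6555/2 = 6555/2 ≈ 3277.500.

E[X] = 6555/2 = 3277.500.


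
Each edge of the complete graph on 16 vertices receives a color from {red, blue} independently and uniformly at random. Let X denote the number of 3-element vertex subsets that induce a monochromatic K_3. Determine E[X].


Let X = Σ_S X_S over the C(16, 3) = 560 subsets S of size 3, where X_S = 1 if the K_3 on S is monochromatic.
For a fixed S, the K_3 on S has C(3, 2) = 3 edges. P[all 3 edges red] = (1/2)^3, and likewise for blue, so P[monochromatic] = 2·(1/2)^3 = 2^{1 − 3} = 1/4.
By linearity: E[X] = C(16, 3) · 2^{1 − 3} = 560 · 1/4 = 140.
Numerically: E[X] ≈ 140.00000.

E[X] = C(16,3)·2^(1−C(3,2)) = 140 ≈ 140.00000.


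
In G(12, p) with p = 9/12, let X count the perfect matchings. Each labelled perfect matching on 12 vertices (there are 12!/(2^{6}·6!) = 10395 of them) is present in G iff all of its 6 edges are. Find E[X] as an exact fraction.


K_12 has 12!/(2^{6}·6!) = 10395 labelled perfect matchings.
For each such perfect matching H, let X_H = 1 if all 6 edges of H are present in G. Then P[X_H = 1] = p^{6} = (3/4)^{6} = 729/4096.
Summing the indicators: E[X] = Σ_H E[X_H] = 10395 · p^{6} = 10395 · 729/4096 = 7577955/4096.
Numerically: E[X] ≈ 1.85e+03.

E[X] = 10395 · (3/4)^{6} = 7577955/4096 ≈ 1.85e+03.


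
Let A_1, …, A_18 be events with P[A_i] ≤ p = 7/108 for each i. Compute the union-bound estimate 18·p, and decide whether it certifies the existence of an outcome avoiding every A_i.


Union bound: P[∪_{i=1}^{18} A_i] ≤ Σ_i P[A_i] ≤ 18·p = 18·(7/108) = 7/6.
Numerically: 7/6 ≈ 1.1667.
Is 7/6 < 1? NO.
Since the bound 7/6 is ≥ 1, the union bound is uninformative here; it does NOT by itself certify existence.

18·p = 7/6 ≈ 1.1667; existence NOT certified by the union bound.


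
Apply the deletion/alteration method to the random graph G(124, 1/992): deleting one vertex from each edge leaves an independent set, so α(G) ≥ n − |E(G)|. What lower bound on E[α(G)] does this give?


E[|E(G)|] = C(124, 2)·p = 7626 · (1/992) = 123/16.
E[α(G)] ≥ n − E[|E(G)|] = 124 − 123/16 = 1861/16.
Numerically: ≈ 116.312500.
(This is only a lower bound; the true E[α(G)] may be larger.)

E[α(G)] ≥ 1861/16 ≈ 116.312500.


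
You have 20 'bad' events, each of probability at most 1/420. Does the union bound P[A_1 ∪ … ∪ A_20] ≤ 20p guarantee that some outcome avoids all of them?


Union bound: P[∪_{i=1}^{20} A_i] ≤ Σ_i P[A_i] ≤ 20·p = 20·(1/420) = 1/21.
Numerically: 1/21 ≈ 0.0476.
Is 1/21 < 1? YES.
Since P[∪ A_i] ≤ 1/21 < 1, the complement has P[∩ A_i^c] ≥ 1 − 1/21 = 20/21 > 0, so some outcome avoids every A_i.

20·p = 1/21 ≈ 0.0476; existence CERTIFIED by the union bound.


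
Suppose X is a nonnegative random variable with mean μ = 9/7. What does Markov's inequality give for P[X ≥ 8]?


μ = E[X] = 9/7, a = 8.
Markov: P[X ≥ 8] ≤ μ/a = (9/7)/8 = 9/56.
Numerically: ≈ 0.16071.
(Since a = 8 > μ = 1.28571, the bound 9/56 is < 1 and informative.)

P[X ≥ 8] ≤ 9/56 ≈ 0.16071.


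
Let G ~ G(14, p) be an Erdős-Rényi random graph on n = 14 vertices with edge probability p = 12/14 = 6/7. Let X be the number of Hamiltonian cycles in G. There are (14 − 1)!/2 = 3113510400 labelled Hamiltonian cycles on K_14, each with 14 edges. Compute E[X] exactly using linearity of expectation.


K_14 has (14 − 1)!/2 = 3113510400 labelled Hamiltonian cycles.
For each such Hamiltonian cycle H, let X_H = 1 if all 14 edges of H are present in G. Then P[X_H = 1] = p^{14} = (6/7)^{14} = 78364164096/678223072849.
Summing the indicators: E[X] = Σ_H E[X_H] = 3113510400 · p^{14} = 3113510400 · 78364164096/678223072849 = 34855377128600371200/96889010407.
Numerically: E[X] ≈ 3.6e+08.

E[X] = 3113510400 · (6/7)^{14} = 34855377128600371200/96889010407 ≈ 3.6e+08.


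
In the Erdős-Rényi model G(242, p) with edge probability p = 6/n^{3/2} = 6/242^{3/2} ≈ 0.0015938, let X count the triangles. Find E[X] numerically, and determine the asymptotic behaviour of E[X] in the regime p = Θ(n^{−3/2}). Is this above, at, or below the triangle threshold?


Number of potential triangles: C(242, 3) = 2332880.
Each occurs with probability p³ ≈ (0.0015938)³ ≈ 4.0484111e-09.
By linearity: E[X] = C(242, 3)·p³ ≈ 2332880 · 4.0484111e-09 ≈ 0.00944.
Since α = 3/2 > 1, p = c/n^{3/2} = o(1/n) is below the triangle threshold p ~ 1/n. Asymptotically E[X] ~ (c³/6)·n^{3(1−α)} = (6³/6)·n^{-1.5} → 0, so by Markov's inequality G has no triangles w.h.p.

E[X] ≈ 0.00944; in regime p = Θ(1/n^{3/2}) E[X] tends to 0 (below the triangle threshold p ~ 1/n).


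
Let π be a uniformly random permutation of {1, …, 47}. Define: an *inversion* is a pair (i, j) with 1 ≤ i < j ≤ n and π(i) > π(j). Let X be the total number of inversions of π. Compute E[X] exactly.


Write X = Σ X_I over the C(47, 2) = 1081 pairs i < j, with X_I the indicator of one inversion.
There are 1081 indicators.
For each fixed pair i < j, the values π(i) and π(j) are two distinct elements of {1, …, 47} in uniformly random order; by symmetry P[π(i) > π(j)] = 1/2.
By linearity: E[X] = 1081 · (1/2) = C(47, 2) · (1/2) = 1081/2 = 1081/2 ≈ 540.50000.

E[X] = 1081/2 = 540.50000.


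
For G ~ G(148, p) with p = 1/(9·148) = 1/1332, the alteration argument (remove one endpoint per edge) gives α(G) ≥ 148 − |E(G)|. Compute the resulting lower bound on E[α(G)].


E[|E(G)|] = C(148, 2)·p = 10878 · (1/1332) = 49/6.
E[α(G)] ≥ n − E[|E(G)|] = 148 − 49/6 = 839/6.
Numerically: ≈ 139.83333.
(This is only a lower bound; the true E[α(G)] may be larger.)

E[α(G)] ≥ 839/6 ≈ 139.83333.


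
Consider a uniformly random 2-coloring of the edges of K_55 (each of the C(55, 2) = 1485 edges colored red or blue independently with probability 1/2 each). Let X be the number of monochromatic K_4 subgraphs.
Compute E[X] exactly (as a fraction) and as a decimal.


Let X = Σ_S X_S over the C(55, 4) = 341055 subsets S of size 4, where X_S = 1 if the K_4 on S is monochromatic.
For a fixed S, the K_4 on S has C(4, 2) = 6 edges. P[all 6 edges red] = (1/2)^6, and likewise for blue, so P[monochromatic] = 2·(1/2)^6 = 2^{1 − 6} = 1/32.
Summing: E[X] = C(55, 4) · 2^{1 − 6} = 341055 · 1/32 = 341055/32.
Numerically: E[X] ≈ 10657.968750.

E[X] = C(55,4)·2^(1−C(4,2)) = 341055/32 ≈ 10657.968750.


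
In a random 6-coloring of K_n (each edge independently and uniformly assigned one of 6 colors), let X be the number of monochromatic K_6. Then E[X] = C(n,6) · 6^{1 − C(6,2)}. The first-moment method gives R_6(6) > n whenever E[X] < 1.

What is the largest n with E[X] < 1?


We need C(n, 6) · 6^{1 − 15} < 1, i.e. C(n, 6) < 6^{15 − 1} = 78364164096.
Check values of n near the boundary:
  n = 193: C(193, 6) = 66364016544; 66364016544 < 78364164096? YES
  n = 194: C(194, 6) = 68482017072; 68482017072 < 78364164096? YES
  n = 195: C(195, 6) = 70656049360; 70656049360 < 78364164096? YES
  n = 196: C(196, 6) = 72887293024; 72887293024 < 78364164096? YES
  n = 197: C(197, 6) = 75176946208; 75176946208 < 78364164096? YES
  n = 198: C(198, 6) = 77526225777; 77526225777 < 78364164096? YES
  n = 199: C(199, 6) = 79936367511; 79936367511 < 78364164096? NO
  n = 200: C(200, 6) = 82408626300; 82408626300 < 78364164096? NO
  n = 201: C(201, 6) = 84944276340; 84944276340 < 78364164096? NO
The largest n with C(n, 6) < 78364164096 is n = 198 (where E[X] = 25842075259/26121388032 ≈ 0.9893071). Hence R_6(6) > 198, i.e. R_6(6) ≥ 199.

Largest n = 198; hence R_6(6) > 198.


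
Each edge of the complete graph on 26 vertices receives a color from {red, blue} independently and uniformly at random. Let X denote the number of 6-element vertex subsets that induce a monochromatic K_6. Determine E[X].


Let X = Σ_S X_S over the C(26, 6) = 230230 subsets S of size 6, where X_S = 1 if the K_6 on S is monochromatic.
For a fixed S, the K_6 on S has C(6, 2) = 15 edges. P[all 15 edges red] = (1/2)^15, and likewise for blue, so P[monochromatic] = 2·(1/2)^15 = 2^{1 − 15} = 1/16384.
By linearity: E[X] = C(26, 6) · 2^{1 − 15} = 230230 · 1/16384 = 115115/8192.
Numerically: E[X] ≈ 14.0521.

E[X] = C(26,6)·2^(1−C(6,2)) = 115115/8192 ≈ 14.0521.


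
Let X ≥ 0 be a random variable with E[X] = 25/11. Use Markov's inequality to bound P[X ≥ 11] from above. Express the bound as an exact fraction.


μ = E[X] = 25/11, a = 11.
Markov: P[X ≥ 11] ≤ μ/a = (25/11)/11 = 25/121.
Numerically: ≈ 0.207.
(Since a = 11 > μ = 2.273, the bound 25/121 is < 1 and informative.)

P[X ≥ 11] ≤ 25/121 ≈ 0.207.


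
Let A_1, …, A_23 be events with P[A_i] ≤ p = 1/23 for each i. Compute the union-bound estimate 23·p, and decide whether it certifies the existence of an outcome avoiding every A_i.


Union bound: P[∪_{i=1}^{23} A_i] ≤ Σ_i P[A_i] ≤ 23·p = 23·(1/23) = 1.
Numerically: 1 ≈ 1.000000.
Is 1 < 1? NO.
Since the bound 1 is ≥ 1, the union bound is uninformative here; it does NOT by itself certify existence.

23·p = 1 ≈ 1.000000; existence NOT certified by the union bound.


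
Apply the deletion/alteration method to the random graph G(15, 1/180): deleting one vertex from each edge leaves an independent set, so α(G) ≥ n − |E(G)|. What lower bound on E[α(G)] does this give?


E[|E(G)|] = C(15, 2)·p = 105 · (1/180) = 7/12.
E[α(G)] ≥ n − E[|E(G)|] = 15 − 7/12 = 173/12.
Numerically: ≈ 14.416667.
(This is only a lower bound; the true E[α(G)] may be larger.)

E[α(G)] ≥ 173/12 ≈ 14.416667.


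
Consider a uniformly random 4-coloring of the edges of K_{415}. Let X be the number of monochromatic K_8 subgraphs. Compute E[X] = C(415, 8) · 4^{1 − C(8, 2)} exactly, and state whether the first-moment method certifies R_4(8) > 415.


E[X] = C(415, 8) · 4^{1 − 28} = 20388455694719685 · 4^{−27} = 20388455694719685/18014398509481984.
As a reduced fraction: E[X] = 20388455694719685/18014398509481984 ≈ 1.1317866.
Is E[X] < 1? NO.
Since E[X] ≥ 1, the first-moment bound is inconclusive at n = 415; it does NOT by itself certify R_4(8) > 415.

E[X] = 20388455694719685/18014398509481984 ≈ 1.1317866; E[X] ≥ 1; first-moment method inconclusive here.
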